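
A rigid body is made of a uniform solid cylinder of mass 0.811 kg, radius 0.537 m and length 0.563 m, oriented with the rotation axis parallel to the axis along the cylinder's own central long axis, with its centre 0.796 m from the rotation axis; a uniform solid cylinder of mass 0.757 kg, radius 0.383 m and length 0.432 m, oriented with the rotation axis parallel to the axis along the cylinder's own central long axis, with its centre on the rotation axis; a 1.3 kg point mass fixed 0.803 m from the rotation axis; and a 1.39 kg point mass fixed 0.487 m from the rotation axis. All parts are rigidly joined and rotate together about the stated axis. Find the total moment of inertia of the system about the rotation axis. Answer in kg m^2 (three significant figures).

Solid cylinder: I_cm = (1/2)MR² = (1/2)(0.811)(0.537)² = 0.11693 kg m^2; centre at d = 0.796 m, so the parallel axis theorem gives I = 0.11693 + (0.811)(0.796)² = 0.6308 kg m^2.
Solid cylinder: I_cm = (1/2)MR² = (1/2)(0.757)(0.383)² = 0.055522 kg m^2; axis through the centre, so I = 0.055522 kg m^2.
Point mass: I_cm = 0; centre at d = 0.803 m, so the parallel axis theorem gives I = 0 + (1.3)(0.803)² = 0.83825 kg m^2.
Point mass: I_cm = 0; centre at d = 0.487 m, so the parallel axis theorem gives I = 0 + (1.39)(0.487)² = 0.32966 kg m^2.
Total I = 0.6308 + 0.055522 + 0.83825 + 0.32966 = 1.8542 kg m^2.

1.85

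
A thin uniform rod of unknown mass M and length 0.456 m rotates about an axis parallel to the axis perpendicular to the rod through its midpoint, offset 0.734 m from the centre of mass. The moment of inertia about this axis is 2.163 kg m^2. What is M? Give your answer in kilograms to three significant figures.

3.89

I = I_cm + Md² = (1/12)ML² + Md² = M·[0.0833333·(0.456)² + (0.734)²] = M·0.55608.
So M = 2.163 / 0.55608 = 3.8897 kg.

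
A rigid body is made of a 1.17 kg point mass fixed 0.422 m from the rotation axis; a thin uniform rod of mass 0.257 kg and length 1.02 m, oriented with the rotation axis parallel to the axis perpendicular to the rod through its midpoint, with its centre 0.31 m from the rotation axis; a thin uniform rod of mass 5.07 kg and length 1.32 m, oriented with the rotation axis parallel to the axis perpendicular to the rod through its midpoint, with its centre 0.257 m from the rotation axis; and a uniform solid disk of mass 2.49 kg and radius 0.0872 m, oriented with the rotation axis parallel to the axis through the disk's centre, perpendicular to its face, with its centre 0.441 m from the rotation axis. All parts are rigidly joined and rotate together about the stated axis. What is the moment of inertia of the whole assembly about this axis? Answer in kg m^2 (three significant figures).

Point mass: I_cm = 0; centre at d = 0.422 m, so the parallel axis theorem gives I = 0 + (1.17)(0.422)² = 0.20836 kg m^2.
Thin rod: I_cm = (1/12)ML² = (1/12)(0.257)(1.02)² = 0.022282 kg m^2; centre at d = 0.31 m, so the parallel axis theorem gives I = 0.022282 + (0.257)(0.31)² = 0.04698 kg m^2.
Thin rod: I_cm = (1/12)ML² = (1/12)(5.07)(1.32)² = 0.73616 kg m^2; centre at d = 0.257 m, so the parallel axis theorem gives I = 0.73616 + (5.07)(0.257)² = 1.071 kg m^2.
Solid disk: I_cm = (1/2)MR² = (1/2)(2.49)(0.0872)² = 0.0094668 kg m^2; centre at d = 0.441 m, so the parallel axis theorem gives I = 0.0094668 + (2.49)(0.441)² = 0.49372 kg m^2.
Total I = 0.20836 + 0.04698 + 1.071 + 0.49372 = 1.8201 kg m^2.

1.82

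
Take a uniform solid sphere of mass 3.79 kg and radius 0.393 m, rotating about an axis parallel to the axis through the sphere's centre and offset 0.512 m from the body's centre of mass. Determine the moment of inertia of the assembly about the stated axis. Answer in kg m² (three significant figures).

1.23

I_cm = (2/5)MR² = (2/5)(3.79)(0.393)² = 0.23414 kg m²; centre at d = 0.512 m, so the parallel axis theorem gives I = 0.23414 + (3.79)(0.512)² = 1.2277 kg m².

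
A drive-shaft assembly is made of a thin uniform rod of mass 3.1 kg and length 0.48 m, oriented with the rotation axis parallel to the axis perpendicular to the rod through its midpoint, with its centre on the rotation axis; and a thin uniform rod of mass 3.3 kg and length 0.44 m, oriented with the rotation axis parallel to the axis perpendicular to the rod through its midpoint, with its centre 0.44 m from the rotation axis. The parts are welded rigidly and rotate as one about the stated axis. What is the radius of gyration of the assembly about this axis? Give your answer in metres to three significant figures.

Thin rod: I_cm = (1/12)ML² = (1/12)(3.1)(0.48)² = 0.05952 kg·m²; axis through the centre, so I = 0.05952 kg·m².
Thin rod: I_cm = (1/12)ML² = (1/12)(3.3)(0.44)² = 0.05324 kg·m²; centre at d = 0.44 m, so the parallel axis theorem gives I = 0.05324 + (3.3)(0.44)² = 0.69212 kg·m².
Total I = 0.75164 kg·m²; total mass M = 6.4 kg.
k = √(I/M) = √(0.75164/6.4) = 0.3427 m.

0.343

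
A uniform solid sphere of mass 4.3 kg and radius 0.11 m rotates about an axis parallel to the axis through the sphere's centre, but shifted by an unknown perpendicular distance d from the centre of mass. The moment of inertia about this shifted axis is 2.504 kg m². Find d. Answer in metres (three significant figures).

0.760

About the centre-of-mass axis, I_cm = (2/5)MR² = (2/5)(4.3)(0.11)² = 0.020812 kg m².
Parallel axis theorem: I = I_cm + Md², so Md² = 2.504 − 0.020812 = 2.4832 kg m².
d = √(2.4832 / 4.3) = 0.75992 m.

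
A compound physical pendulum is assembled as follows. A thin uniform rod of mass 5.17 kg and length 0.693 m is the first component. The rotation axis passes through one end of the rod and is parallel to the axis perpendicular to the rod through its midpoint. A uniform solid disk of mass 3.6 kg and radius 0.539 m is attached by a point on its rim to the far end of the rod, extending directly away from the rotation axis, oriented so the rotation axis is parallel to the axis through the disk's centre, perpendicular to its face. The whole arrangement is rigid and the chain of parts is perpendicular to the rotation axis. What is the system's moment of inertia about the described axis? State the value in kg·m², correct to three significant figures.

6.81

Thin rod: I_cm = (1/12)ML² = (1/12)(5.17)(0.693)² = 0.20691 kg·m²; centre at d = 0.3465 m, so I = I_cm + Md² gives I = 0.20691 + (5.17)(0.3465)² = 0.82763 kg·m².
Solid disk: I_cm = (1/2)MR² = (1/2)(3.6)(0.539)² = 0.52294 kg·m²; centre at d = 0.3465 + 0.3465 + 0.539 = 1.232 m, so I = I_cm + Md² gives I = 0.52294 + (3.6)(1.232)² = 5.9871 kg·m².
Total I = 0.82763 + 5.9871 = 6.8147 kg·m².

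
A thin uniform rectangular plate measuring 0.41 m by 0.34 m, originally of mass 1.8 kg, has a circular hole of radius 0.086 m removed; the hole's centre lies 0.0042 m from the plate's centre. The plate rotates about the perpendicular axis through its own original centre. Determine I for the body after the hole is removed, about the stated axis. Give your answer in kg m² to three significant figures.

0.0414

Unpierced body about its centre: I₀ = (1/12)M(a²+b²) = (1/12)(1.8)[(0.41)² + (0.34)²] = 0.042555 kg m².
The removed disk has mass m = M·πr²/(ab) = (1.8)·π(0.086)²/(0.41·0.34) = 0.30002 kg (same uniform areal density).
Its moment of inertia about the rotation axis (parallel-axis theorem): I_hole = (1/2)mr² + md² = (1/2)(0.30002)(0.086)² + (0.30002)(0.0042)² = 0.0011148 kg m².
Treating the hole as negative mass, I = I₀ − I_hole = 0.042555 − 0.0011148 = 0.04144 kg m².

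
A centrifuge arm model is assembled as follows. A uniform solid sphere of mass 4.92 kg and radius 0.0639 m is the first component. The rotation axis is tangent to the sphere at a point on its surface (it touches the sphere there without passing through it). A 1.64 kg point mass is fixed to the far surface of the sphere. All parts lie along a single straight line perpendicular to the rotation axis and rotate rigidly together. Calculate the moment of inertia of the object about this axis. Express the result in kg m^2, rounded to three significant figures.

Solid sphere: I_cm = (2/5)MR² = (2/5)(4.92)(0.0639)² = 0.0080358 kg m^2; centre at d = 0.0639 m, so I = I_cm + Md² gives I = 0.0080358 + (4.92)(0.0639)² = 0.028125 kg m^2.
Point mass: I_cm = 0; centre at d = 0.0639 + 0.0639 = 0.1278 m, so I = I_cm + Md² gives I = 0 + (1.64)(0.1278)² = 0.026786 kg m^2.
Total I = 0.028125 + 0.026786 = 0.054911 kg m^2.

0.0549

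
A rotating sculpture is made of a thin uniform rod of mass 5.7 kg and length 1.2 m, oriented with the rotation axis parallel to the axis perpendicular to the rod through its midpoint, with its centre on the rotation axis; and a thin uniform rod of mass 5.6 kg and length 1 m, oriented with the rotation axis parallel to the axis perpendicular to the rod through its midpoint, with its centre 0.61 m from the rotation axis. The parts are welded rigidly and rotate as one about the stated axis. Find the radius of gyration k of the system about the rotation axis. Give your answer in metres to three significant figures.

Thin rod: I_cm = (1/12)ML² = (1/12)(5.7)(1.2)² = 0.684 kg m^2; axis through the centre, so I = 0.684 kg m^2.
Thin rod: I_cm = (1/12)ML² = (1/12)(5.6)(1)² = 0.46667 kg m^2; centre at d = 0.61 m, so I = I_cm + Md² gives I = 0.46667 + (5.6)(0.61)² = 2.5504 kg m^2.
Total I = 3.2344 kg m^2; total mass M = 11.3 kg.
k = √(I/M) = √(3.2344/11.3) = 0.53501 m.

0.535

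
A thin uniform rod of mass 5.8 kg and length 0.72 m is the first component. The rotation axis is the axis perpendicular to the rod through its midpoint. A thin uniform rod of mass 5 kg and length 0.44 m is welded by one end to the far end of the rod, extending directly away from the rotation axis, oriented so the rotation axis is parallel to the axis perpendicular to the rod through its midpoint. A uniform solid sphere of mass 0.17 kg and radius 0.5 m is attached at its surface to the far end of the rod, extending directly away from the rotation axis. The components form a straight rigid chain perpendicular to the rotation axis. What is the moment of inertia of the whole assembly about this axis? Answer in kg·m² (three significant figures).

2.32

Thin rod: I_cm = (1/12)ML² = (1/12)(5.8)(0.72)² = 0.25056 kg·m²; axis through the centre, so I = 0.25056 kg·m².
Thin rod: I_cm = (1/12)ML² = (1/12)(5)(0.44)² = 0.080667 kg·m²; centre at d = 0.36 + 0.22 = 0.58 m, so the parallel axis theorem gives I = 0.080667 + (5)(0.58)² = 1.7627 kg·m².
Solid sphere: I_cm = (2/5)MR² = (2/5)(0.17)(0.5)² = 0.017 kg·m²; centre at d = 0.36 + 0.22 + 0.22 + 0.5 = 1.3 m, so the parallel axis theorem gives I = 0.017 + (0.17)(1.3)² = 0.3043 kg·m².
Total I = 0.25056 + 1.7627 + 0.3043 = 2.3175 kg·m².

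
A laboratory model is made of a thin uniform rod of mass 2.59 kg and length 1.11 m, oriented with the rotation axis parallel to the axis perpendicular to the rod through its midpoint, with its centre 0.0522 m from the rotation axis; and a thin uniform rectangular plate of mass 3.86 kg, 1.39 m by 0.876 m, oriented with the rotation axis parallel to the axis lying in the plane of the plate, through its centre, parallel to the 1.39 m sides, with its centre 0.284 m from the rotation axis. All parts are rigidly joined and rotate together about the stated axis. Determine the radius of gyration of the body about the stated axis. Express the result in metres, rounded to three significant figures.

0.359

Thin rod: I_cm = (1/12)ML² = (1/12)(2.59)(1.11)² = 0.26593 kg·m²; centre at d = 0.0522 m, so the parallel axis theorem gives I = 0.26593 + (2.59)(0.0522)² = 0.27299 kg·m².
Rectangular plate: I_cm = (1/12)Mb² = (1/12)(3.86)(0.876)² = 0.24684 kg·m²; centre at d = 0.284 m, so the parallel axis theorem gives I = 0.24684 + (3.86)(0.284)² = 0.55817 kg·m².
Total I = 0.83116 kg·m²; total mass M = 6.45 kg.
k = √(I/M) = √(0.83116/6.45) = 0.35897 m.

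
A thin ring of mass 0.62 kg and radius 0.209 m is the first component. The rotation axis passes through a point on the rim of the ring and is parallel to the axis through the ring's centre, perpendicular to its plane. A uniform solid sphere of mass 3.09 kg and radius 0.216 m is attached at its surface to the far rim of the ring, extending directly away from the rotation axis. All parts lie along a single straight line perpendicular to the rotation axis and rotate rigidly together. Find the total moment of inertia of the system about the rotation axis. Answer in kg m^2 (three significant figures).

Thin ring: I_cm = MR² = (0.62)(0.209)² = 0.027082 kg m^2; centre at d = 0.209 m, so I = I_cm + Md² gives I = 0.027082 + (0.62)(0.209)² = 0.054164 kg m^2.
Solid sphere: I_cm = (2/5)MR² = (2/5)(3.09)(0.216)² = 0.057667 kg m^2; centre at d = 0.209 + 0.209 + 0.216 = 0.634 m, so I = I_cm + Md² gives I = 0.057667 + (3.09)(0.634)² = 1.2997 kg m^2.
Total I = 0.054164 + 1.2997 = 1.3539 kg m^2.

1.35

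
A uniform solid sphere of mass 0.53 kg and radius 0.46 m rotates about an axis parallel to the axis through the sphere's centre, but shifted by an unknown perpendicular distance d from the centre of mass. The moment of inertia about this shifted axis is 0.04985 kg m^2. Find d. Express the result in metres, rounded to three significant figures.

About the centre-of-mass axis, I_cm = (2/5)MR² = (2/5)(0.53)(0.46)² = 0.044859 kg m^2.
Parallel axis theorem: I = I_cm + Md², so Md² = 0.04985 − 0.044859 = 0.0049908 kg m^2.
d = √(0.0049908 / 0.53) = 0.097039 m.

0.0970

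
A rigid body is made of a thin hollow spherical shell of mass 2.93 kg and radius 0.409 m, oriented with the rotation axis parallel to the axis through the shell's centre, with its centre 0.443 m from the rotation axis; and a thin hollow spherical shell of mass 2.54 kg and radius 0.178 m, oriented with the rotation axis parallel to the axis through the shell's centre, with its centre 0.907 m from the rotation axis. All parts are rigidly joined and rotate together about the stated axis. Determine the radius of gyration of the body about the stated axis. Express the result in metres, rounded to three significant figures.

Spherical shell: I_cm = (2/3)MR² = (2/3)(2.93)(0.409)² = 0.32676 kg m²; centre at d = 0.443 m, so I = I_cm + Md² gives I = 0.32676 + (2.93)(0.443)² = 0.90177 kg m².
Spherical shell: I_cm = (2/3)MR² = (2/3)(2.54)(0.178)² = 0.053652 kg m²; centre at d = 0.907 m, so I = I_cm + Md² gives I = 0.053652 + (2.54)(0.907)² = 2.1432 kg m².
Total I = 3.0449 kg m²; total mass M = 5.47 kg.
k = √(I/M) = √(3.0449/5.47) = 0.7461 m.

0.746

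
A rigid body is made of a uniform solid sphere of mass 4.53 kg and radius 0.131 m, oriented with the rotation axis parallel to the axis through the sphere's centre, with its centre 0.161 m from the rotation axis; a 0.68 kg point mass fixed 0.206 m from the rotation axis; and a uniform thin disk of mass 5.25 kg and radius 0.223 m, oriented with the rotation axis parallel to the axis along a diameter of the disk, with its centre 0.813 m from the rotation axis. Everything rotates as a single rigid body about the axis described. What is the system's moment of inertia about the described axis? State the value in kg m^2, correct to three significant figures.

3.71

Solid sphere: I_cm = (2/5)MR² = (2/5)(4.53)(0.131)² = 0.031096 kg m^2; centre at d = 0.161 m, so the parallel axis theorem gives I = 0.031096 + (4.53)(0.161)² = 0.14852 kg m^2.
Point mass: I_cm = 0; centre at d = 0.206 m, so the parallel axis theorem gives I = 0 + (0.68)(0.206)² = 0.028856 kg m^2.
Thin disk: I_cm = (1/4)MR² = (1/4)(5.25)(0.223)² = 0.065269 kg m^2; centre at d = 0.813 m, so the parallel axis theorem gives I = 0.065269 + (5.25)(0.813)² = 3.5354 kg m^2.
Total I = 0.14852 + 0.028856 + 3.5354 = 3.7127 kg m^2.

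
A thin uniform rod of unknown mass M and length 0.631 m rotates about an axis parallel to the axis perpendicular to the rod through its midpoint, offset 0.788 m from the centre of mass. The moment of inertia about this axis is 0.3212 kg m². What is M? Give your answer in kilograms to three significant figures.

0.491

I = I_cm + Md² = (1/12)ML² + Md² = M·[0.0833333·(0.631)² + (0.788)²] = M·0.65412.
So M = 0.3212 / 0.65412 = 0.49104 kg.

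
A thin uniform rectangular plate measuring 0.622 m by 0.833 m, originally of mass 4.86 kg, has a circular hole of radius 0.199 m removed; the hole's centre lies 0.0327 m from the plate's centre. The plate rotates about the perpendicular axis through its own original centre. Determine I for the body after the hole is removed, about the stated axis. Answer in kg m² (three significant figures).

0.413

Unpierced body about its centre: I₀ = (1/12)M(a²+b²) = (1/12)(4.86)[(0.622)² + (0.833)²] = 0.43771 kg m².
The removed disk has mass m = M·πr²/(ab) = (4.86)·π(0.199)²/(0.622·0.833) = 1.167 kg (same uniform areal density).
Its moment of inertia about the rotation axis (parallel-axis theorem): I_hole = (1/2)mr² + md² = (1/2)(1.167)(0.199)² + (1.167)(0.0327)² = 0.024354 kg m².
Treating the hole as negative mass, I = I₀ − I_hole = 0.43771 − 0.024354 = 0.41336 kg m².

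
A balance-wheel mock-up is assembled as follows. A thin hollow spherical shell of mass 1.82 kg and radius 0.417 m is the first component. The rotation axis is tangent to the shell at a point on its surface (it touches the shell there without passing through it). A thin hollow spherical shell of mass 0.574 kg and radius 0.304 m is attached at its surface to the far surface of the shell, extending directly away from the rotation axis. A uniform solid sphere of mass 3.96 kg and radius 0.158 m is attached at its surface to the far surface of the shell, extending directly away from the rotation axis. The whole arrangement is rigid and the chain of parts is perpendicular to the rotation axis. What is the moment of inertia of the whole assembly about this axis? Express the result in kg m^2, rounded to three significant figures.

11.5

Spherical shell: I_cm = (2/3)MR² = (2/3)(1.82)(0.417)² = 0.21099 kg m^2; centre at d = 0.417 m, so I = I_cm + Md² gives I = 0.21099 + (1.82)(0.417)² = 0.52746 kg m^2.
Spherical shell: I_cm = (2/3)MR² = (2/3)(0.574)(0.304)² = 0.035365 kg m^2; centre at d = 0.417 + 0.417 + 0.304 = 1.138 m, so I = I_cm + Md² gives I = 0.035365 + (0.574)(1.138)² = 0.77872 kg m^2.
Solid sphere: I_cm = (2/5)MR² = (2/5)(3.96)(0.158)² = 0.039543 kg m^2; centre at d = 0.417 + 0.417 + 0.304 + 0.304 + 0.158 = 1.6 m, so I = I_cm + Md² gives I = 0.039543 + (3.96)(1.6)² = 10.177 kg m^2.
Total I = 0.52746 + 0.77872 + 10.177 = 11.483 kg m^2.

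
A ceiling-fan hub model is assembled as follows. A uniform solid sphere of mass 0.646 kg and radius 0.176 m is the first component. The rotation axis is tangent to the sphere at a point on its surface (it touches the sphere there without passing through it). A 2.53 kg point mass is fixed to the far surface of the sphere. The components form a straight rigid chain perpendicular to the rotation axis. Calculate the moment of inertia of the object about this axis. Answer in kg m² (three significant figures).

0.341

Solid sphere: I_cm = (2/5)MR² = (2/5)(0.646)(0.176)² = 0.0080042 kg m²; centre at d = 0.176 m, so the parallel axis theorem gives I = 0.0080042 + (0.646)(0.176)² = 0.028015 kg m².
Point mass: I_cm = 0; centre at d = 0.176 + 0.176 = 0.352 m, so the parallel axis theorem gives I = 0 + (2.53)(0.352)² = 0.31348 kg m².
Total I = 0.028015 + 0.31348 = 0.34149 kg m².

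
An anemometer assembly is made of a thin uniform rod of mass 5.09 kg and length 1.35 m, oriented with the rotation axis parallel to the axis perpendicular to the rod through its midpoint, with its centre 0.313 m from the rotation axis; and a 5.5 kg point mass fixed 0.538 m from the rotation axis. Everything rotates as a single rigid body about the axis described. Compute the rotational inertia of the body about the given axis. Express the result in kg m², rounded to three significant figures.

Thin rod: I_cm = (1/12)ML² = (1/12)(5.09)(1.35)² = 0.77304 kg m²; centre at d = 0.313 m, so I = I_cm + Md² gives I = 0.77304 + (5.09)(0.313)² = 1.2717 kg m².
Point mass: I_cm = 0; centre at d = 0.538 m, so I = I_cm + Md² gives I = 0 + (5.5)(0.538)² = 1.5919 kg m².
Total I = 1.2717 + 1.5919 = 2.8636 kg m².

2.86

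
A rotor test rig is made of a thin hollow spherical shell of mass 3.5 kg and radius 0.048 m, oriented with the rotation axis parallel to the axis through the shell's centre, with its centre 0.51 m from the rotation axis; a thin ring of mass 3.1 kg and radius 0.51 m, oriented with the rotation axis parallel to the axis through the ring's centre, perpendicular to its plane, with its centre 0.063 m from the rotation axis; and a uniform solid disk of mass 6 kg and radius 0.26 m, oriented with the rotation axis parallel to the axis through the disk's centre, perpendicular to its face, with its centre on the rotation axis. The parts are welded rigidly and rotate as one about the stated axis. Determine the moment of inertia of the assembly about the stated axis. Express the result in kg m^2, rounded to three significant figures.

1.94

Spherical shell: I_cm = (2/3)MR² = (2/3)(3.5)(0.048)² = 0.005376 kg m^2; centre at d = 0.51 m, so I = I_cm + Md² gives I = 0.005376 + (3.5)(0.51)² = 0.91573 kg m^2.
Thin ring: I_cm = MR² = (3.1)(0.51)² = 0.80631 kg m^2; centre at d = 0.063 m, so I = I_cm + Md² gives I = 0.80631 + (3.1)(0.063)² = 0.81861 kg m^2.
Solid disk: I_cm = (1/2)MR² = (1/2)(6)(0.26)² = 0.2028 kg m^2; axis through the centre, so I = 0.2028 kg m^2.
Total I = 0.91573 + 0.81861 + 0.2028 = 1.9371 kg m^2.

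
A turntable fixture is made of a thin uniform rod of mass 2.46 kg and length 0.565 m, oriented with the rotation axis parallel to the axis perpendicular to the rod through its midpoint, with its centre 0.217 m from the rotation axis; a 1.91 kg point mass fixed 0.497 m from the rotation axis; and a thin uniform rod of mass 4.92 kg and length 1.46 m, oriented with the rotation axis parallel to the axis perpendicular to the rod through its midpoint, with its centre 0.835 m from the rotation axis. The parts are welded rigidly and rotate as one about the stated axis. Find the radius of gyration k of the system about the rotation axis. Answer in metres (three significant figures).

0.730

Thin rod: I_cm = (1/12)ML² = (1/12)(2.46)(0.565)² = 0.065441 kg·m²; centre at d = 0.217 m, so I = I_cm + Md² gives I = 0.065441 + (2.46)(0.217)² = 0.18128 kg·m².
Point mass: I_cm = 0; centre at d = 0.497 m, so I = I_cm + Md² gives I = 0 + (1.91)(0.497)² = 0.47179 kg·m².
Thin rod: I_cm = (1/12)ML² = (1/12)(4.92)(1.46)² = 0.87396 kg·m²; centre at d = 0.835 m, so I = I_cm + Md² gives I = 0.87396 + (4.92)(0.835)² = 4.3043 kg·m².
Total I = 4.9574 kg·m²; total mass M = 9.29 kg.
k = √(I/M) = √(4.9574/9.29) = 0.7305 m.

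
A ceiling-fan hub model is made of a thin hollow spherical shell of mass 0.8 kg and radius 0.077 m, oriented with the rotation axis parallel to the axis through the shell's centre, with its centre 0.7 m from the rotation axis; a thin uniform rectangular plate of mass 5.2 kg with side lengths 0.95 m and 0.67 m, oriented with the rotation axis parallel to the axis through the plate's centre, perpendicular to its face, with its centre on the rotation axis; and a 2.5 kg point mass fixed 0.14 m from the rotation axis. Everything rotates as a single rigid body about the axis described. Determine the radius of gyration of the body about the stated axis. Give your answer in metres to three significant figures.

Spherical shell: I_cm = (2/3)MR² = (2/3)(0.8)(0.077)² = 0.0031621 kg m²; centre at d = 0.7 m, so the parallel axis theorem gives I = 0.0031621 + (0.8)(0.7)² = 0.39516 kg m².
Rectangular plate: I_cm = (1/12)M(a²+b²) = (1/12)(5.2)[(0.95)² + (0.67)²] = 0.58561 kg m²; axis through the centre, so I = 0.58561 kg m².
Point mass: I_cm = 0; centre at d = 0.14 m, so the parallel axis theorem gives I = 0 + (2.5)(0.14)² = 0.049 kg m².
Total I = 1.0298 kg m²; total mass M = 8.5 kg.
k = √(I/M) = √(1.0298/8.5) = 0.34807 m.

0.348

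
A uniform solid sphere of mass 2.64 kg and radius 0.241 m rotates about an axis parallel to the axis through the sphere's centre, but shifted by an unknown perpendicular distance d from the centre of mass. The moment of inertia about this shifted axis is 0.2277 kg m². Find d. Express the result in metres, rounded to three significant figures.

0.251

About the centre-of-mass axis, I_cm = (2/5)MR² = (2/5)(2.64)(0.241)² = 0.061334 kg m².
Parallel axis theorem: I = I_cm + Md², so Md² = 0.2277 − 0.061334 = 0.16637 kg m².
d = √(0.16637 / 2.64) = 0.25103 m.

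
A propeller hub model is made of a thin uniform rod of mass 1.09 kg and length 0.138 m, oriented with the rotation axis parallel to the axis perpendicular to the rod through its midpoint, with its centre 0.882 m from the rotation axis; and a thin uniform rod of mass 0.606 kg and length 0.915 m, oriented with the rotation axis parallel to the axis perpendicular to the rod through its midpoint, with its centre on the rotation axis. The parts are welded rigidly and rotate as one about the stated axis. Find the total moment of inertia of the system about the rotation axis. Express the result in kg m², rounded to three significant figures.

0.892

Thin rod: I_cm = (1/12)ML² = (1/12)(1.09)(0.138)² = 0.0017298 kg m²; centre at d = 0.882 m, so the parallel axis theorem gives I = 0.0017298 + (1.09)(0.882)² = 0.84967 kg m².
Thin rod: I_cm = (1/12)ML² = (1/12)(0.606)(0.915)² = 0.04228 kg m²; axis through the centre, so I = 0.04228 kg m².
Total I = 0.84967 + 0.04228 = 0.89195 kg m².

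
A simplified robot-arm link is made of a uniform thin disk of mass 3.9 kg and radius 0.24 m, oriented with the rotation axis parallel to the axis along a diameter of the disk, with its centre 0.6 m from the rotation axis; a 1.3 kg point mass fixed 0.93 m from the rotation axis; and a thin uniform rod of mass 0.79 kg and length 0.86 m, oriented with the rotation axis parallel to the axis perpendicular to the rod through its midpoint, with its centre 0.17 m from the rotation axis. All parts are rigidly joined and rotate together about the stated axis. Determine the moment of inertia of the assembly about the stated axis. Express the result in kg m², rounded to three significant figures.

Thin disk: I_cm = (1/4)MR² = (1/4)(3.9)(0.24)² = 0.05616 kg m²; centre at d = 0.6 m, so the parallel axis theorem gives I = 0.05616 + (3.9)(0.6)² = 1.4602 kg m².
Point mass: I_cm = 0; centre at d = 0.93 m, so the parallel axis theorem gives I = 0 + (1.3)(0.93)² = 1.1244 kg m².
Thin rod: I_cm = (1/12)ML² = (1/12)(0.79)(0.86)² = 0.04869 kg m²; centre at d = 0.17 m, so the parallel axis theorem gives I = 0.04869 + (0.79)(0.17)² = 0.071521 kg m².
Total I = 1.4602 + 1.1244 + 0.071521 = 2.6561 kg m².

2.66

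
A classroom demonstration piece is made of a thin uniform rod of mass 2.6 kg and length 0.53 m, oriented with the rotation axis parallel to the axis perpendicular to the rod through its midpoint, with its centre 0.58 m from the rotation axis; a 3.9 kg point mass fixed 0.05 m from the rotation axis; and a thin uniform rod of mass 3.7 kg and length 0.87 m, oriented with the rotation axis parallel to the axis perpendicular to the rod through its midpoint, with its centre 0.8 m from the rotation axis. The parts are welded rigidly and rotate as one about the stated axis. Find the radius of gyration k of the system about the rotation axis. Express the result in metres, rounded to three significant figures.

Thin rod: I_cm = (1/12)ML² = (1/12)(2.6)(0.53)² = 0.060862 kg m^2; centre at d = 0.58 m, so the parallel axis theorem gives I = 0.060862 + (2.6)(0.58)² = 0.9355 kg m^2.
Point mass: I_cm = 0; centre at d = 0.05 m, so the parallel axis theorem gives I = 0 + (3.9)(0.05)² = 0.00975 kg m^2.
Thin rod: I_cm = (1/12)ML² = (1/12)(3.7)(0.87)² = 0.23338 kg m^2; centre at d = 0.8 m, so the parallel axis theorem gives I = 0.23338 + (3.7)(0.8)² = 2.6014 kg m^2.
Total I = 3.5466 kg m^2; total mass M = 10.2 kg.
k = √(I/M) = √(3.5466/10.2) = 0.58967 m.

0.590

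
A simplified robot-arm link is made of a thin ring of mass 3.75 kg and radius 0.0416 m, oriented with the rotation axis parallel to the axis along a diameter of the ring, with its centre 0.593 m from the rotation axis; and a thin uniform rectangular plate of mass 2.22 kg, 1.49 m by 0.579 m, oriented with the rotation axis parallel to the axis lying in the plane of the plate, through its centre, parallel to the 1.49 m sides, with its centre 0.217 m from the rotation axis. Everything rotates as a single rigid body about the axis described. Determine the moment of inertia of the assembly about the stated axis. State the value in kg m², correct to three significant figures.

1.49

Thin ring: I_cm = (1/2)MR² = (1/2)(3.75)(0.0416)² = 0.0032448 kg m²; centre at d = 0.593 m, so I = I_cm + Md² gives I = 0.0032448 + (3.75)(0.593)² = 1.3219 kg m².
Rectangular plate: I_cm = (1/12)Mb² = (1/12)(2.22)(0.579)² = 0.06202 kg m²; centre at d = 0.217 m, so I = I_cm + Md² gives I = 0.06202 + (2.22)(0.217)² = 0.16656 kg m².
Total I = 1.3219 + 0.16656 = 1.4885 kg m².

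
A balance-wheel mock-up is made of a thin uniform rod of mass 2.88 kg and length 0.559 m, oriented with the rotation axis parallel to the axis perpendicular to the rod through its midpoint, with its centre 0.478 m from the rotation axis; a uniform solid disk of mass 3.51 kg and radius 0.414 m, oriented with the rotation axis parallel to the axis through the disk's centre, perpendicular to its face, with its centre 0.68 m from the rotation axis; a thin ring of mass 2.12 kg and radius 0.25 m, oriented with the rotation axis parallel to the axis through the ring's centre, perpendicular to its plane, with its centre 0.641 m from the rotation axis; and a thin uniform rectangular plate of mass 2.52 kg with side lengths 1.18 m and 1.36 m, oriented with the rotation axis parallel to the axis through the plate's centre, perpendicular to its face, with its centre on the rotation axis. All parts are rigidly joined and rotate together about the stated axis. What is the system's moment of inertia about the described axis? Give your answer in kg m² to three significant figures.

Thin rod: I_cm = (1/12)ML² = (1/12)(2.88)(0.559)² = 0.074995 kg m²; centre at d = 0.478 m, so I = I_cm + Md² gives I = 0.074995 + (2.88)(0.478)² = 0.73303 kg m².
Solid disk: I_cm = (1/2)MR² = (1/2)(3.51)(0.414)² = 0.3008 kg m²; centre at d = 0.68 m, so I = I_cm + Md² gives I = 0.3008 + (3.51)(0.68)² = 1.9238 kg m².
Thin ring: I_cm = MR² = (2.12)(0.25)² = 0.1325 kg m²; centre at d = 0.641 m, so I = I_cm + Md² gives I = 0.1325 + (2.12)(0.641)² = 1.0036 kg m².
Rectangular plate: I_cm = (1/12)M(a²+b²) = (1/12)(2.52)[(1.18)² + (1.36)²] = 0.68082 kg m²; axis through the centre, so I = 0.68082 kg m².
Total I = 0.73303 + 1.9238 + 1.0036 + 0.68082 = 4.3412 kg m².

4.34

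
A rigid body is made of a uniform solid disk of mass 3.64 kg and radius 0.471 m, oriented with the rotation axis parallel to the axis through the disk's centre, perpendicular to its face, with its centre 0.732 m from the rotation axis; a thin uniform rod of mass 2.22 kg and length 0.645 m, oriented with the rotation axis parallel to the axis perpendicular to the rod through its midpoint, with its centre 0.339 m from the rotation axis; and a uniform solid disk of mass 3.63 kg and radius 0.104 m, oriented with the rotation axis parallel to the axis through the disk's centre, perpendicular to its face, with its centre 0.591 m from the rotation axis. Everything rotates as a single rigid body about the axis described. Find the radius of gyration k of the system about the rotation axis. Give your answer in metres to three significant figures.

0.647

Solid disk: I_cm = (1/2)MR² = (1/2)(3.64)(0.471)² = 0.40375 kg m^2; centre at d = 0.732 m, so the parallel axis theorem gives I = 0.40375 + (3.64)(0.732)² = 2.3541 kg m^2.
Thin rod: I_cm = (1/12)ML² = (1/12)(2.22)(0.645)² = 0.076965 kg m^2; centre at d = 0.339 m, so the parallel axis theorem gives I = 0.076965 + (2.22)(0.339)² = 0.33209 kg m^2.
Solid disk: I_cm = (1/2)MR² = (1/2)(3.63)(0.104)² = 0.019631 kg m^2; centre at d = 0.591 m, so the parallel axis theorem gives I = 0.019631 + (3.63)(0.591)² = 1.2875 kg m^2.
Total I = 3.9738 kg m^2; total mass M = 9.49 kg.
k = √(I/M) = √(3.9738/9.49) = 0.64709 m.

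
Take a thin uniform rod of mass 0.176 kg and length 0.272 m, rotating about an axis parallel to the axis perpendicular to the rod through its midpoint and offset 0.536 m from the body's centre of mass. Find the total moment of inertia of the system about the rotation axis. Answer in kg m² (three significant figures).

I_cm = (1/12)ML² = (1/12)(0.176)(0.272)² = 0.0010851 kg m²; centre at d = 0.536 m, so the parallel axis theorem gives I = 0.0010851 + (0.176)(0.536)² = 0.051649 kg m².

0.0516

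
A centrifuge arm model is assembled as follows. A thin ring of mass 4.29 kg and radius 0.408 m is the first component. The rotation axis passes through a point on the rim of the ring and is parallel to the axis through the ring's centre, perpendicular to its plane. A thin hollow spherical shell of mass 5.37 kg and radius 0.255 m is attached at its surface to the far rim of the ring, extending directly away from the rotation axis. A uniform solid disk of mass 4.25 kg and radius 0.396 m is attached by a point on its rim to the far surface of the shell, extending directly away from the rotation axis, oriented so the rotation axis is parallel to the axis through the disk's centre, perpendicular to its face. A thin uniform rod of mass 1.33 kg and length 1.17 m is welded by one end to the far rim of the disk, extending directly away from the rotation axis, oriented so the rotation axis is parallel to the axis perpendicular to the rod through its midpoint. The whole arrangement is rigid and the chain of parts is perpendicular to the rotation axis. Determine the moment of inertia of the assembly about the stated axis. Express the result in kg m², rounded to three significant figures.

Thin ring: I_cm = MR² = (4.29)(0.408)² = 0.71413 kg m²; centre at d = 0.408 m, so I = I_cm + Md² gives I = 0.71413 + (4.29)(0.408)² = 1.4283 kg m².
Spherical shell: I_cm = (2/3)MR² = (2/3)(5.37)(0.255)² = 0.23279 kg m²; centre at d = 0.408 + 0.408 + 0.255 = 1.071 m, so I = I_cm + Md² gives I = 0.23279 + (5.37)(1.071)² = 6.3924 kg m².
Solid disk: I_cm = (1/2)MR² = (1/2)(4.25)(0.396)² = 0.33323 kg m²; centre at d = 0.408 + 0.408 + 0.255 + 0.255 + 0.396 = 1.722 m, so I = I_cm + Md² gives I = 0.33323 + (4.25)(1.722)² = 12.936 kg m².
Thin rod: I_cm = (1/12)ML² = (1/12)(1.33)(1.17)² = 0.15172 kg m²; centre at d = 0.408 + 0.408 + 0.255 + 0.255 + 0.396 + 0.396 + 0.585 = 2.703 m, so I = I_cm + Md² gives I = 0.15172 + (1.33)(2.703)² = 9.869 kg m².
Total I = 1.4283 + 6.3924 + 12.936 + 9.869 = 30.625 kg m².

30.6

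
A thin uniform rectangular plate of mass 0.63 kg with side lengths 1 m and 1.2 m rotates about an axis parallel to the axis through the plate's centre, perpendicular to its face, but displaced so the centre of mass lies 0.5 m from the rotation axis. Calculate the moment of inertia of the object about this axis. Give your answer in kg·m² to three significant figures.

0.286

I_cm = (1/12)M(a²+b²) = (1/12)(0.63)[(1)² + (1.2)²] = 0.1281 kg·m²; centre at d = 0.5 m, so the parallel axis theorem gives I = 0.1281 + (0.63)(0.5)² = 0.2856 kg·m².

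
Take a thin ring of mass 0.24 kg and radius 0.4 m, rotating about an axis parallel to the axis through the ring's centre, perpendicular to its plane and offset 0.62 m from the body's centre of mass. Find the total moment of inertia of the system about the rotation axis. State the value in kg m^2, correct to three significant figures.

0.131

I_cm = MR² = (0.24)(0.4)² = 0.0384 kg m^2; centre at d = 0.62 m, so I = I_cm + Md² gives I = 0.0384 + (0.24)(0.62)² = 0.13066 kg m^2.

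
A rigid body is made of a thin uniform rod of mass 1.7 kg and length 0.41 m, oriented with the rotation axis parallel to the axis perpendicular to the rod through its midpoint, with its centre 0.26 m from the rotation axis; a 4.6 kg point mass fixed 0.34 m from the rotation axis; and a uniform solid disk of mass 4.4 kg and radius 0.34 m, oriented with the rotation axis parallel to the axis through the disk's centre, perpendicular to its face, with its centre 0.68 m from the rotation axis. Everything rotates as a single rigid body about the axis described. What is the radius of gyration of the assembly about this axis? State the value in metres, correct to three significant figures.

0.526

Thin rod: I_cm = (1/12)ML² = (1/12)(1.7)(0.41)² = 0.023814 kg m^2; centre at d = 0.26 m, so I = I_cm + Md² gives I = 0.023814 + (1.7)(0.26)² = 0.13873 kg m^2.
Point mass: I_cm = 0; centre at d = 0.34 m, so I = I_cm + Md² gives I = 0 + (4.6)(0.34)² = 0.53176 kg m^2.
Solid disk: I_cm = (1/2)MR² = (1/2)(4.4)(0.34)² = 0.25432 kg m^2; centre at d = 0.68 m, so I = I_cm + Md² gives I = 0.25432 + (4.4)(0.68)² = 2.2889 kg m^2.
Total I = 2.9594 kg m^2; total mass M = 10.7 kg.
k = √(I/M) = √(2.9594/10.7) = 0.52591 m.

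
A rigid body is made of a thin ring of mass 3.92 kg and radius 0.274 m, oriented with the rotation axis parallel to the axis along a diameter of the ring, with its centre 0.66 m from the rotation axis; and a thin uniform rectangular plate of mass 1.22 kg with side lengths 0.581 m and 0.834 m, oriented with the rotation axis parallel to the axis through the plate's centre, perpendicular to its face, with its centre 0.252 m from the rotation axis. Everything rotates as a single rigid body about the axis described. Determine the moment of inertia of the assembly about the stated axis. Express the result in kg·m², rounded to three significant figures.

2.04

Thin ring: I_cm = (1/2)MR² = (1/2)(3.92)(0.274)² = 0.14715 kg·m²; centre at d = 0.66 m, so the parallel axis theorem gives I = 0.14715 + (3.92)(0.66)² = 1.8547 kg·m².
Rectangular plate: I_cm = (1/12)M(a²+b²) = (1/12)(1.22)[(0.581)² + (0.834)²] = 0.10503 kg·m²; centre at d = 0.252 m, so the parallel axis theorem gives I = 0.10503 + (1.22)(0.252)² = 0.18251 kg·m².
Total I = 1.8547 + 0.18251 = 2.0372 kg·m².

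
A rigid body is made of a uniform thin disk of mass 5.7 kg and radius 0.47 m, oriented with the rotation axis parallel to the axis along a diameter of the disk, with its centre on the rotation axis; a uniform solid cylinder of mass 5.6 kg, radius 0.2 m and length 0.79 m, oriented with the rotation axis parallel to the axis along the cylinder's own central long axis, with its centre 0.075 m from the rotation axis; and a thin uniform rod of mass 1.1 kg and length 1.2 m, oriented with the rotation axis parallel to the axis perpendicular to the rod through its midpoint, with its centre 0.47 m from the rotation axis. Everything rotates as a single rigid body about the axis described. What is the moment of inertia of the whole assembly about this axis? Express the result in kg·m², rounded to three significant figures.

0.833

Thin disk: I_cm = (1/4)MR² = (1/4)(5.7)(0.47)² = 0.31478 kg·m²; axis through the centre, so I = 0.31478 kg·m².
Solid cylinder: I_cm = (1/2)MR² = (1/2)(5.6)(0.2)² = 0.112 kg·m²; centre at d = 0.075 m, so I = I_cm + Md² gives I = 0.112 + (5.6)(0.075)² = 0.1435 kg·m².
Thin rod: I_cm = (1/12)ML² = (1/12)(1.1)(1.2)² = 0.132 kg·m²; centre at d = 0.47 m, so I = I_cm + Md² gives I = 0.132 + (1.1)(0.47)² = 0.37499 kg·m².
Total I = 0.31478 + 0.1435 + 0.37499 = 0.83327 kg·m².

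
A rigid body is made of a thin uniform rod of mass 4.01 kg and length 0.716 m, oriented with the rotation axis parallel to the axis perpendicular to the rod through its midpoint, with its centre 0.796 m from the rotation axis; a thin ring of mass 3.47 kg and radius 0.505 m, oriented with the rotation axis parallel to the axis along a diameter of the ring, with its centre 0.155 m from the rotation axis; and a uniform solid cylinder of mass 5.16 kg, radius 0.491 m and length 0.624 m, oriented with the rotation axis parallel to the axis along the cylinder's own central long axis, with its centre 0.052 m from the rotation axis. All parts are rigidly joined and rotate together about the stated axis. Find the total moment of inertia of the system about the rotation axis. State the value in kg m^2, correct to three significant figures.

Thin rod: I_cm = (1/12)ML² = (1/12)(4.01)(0.716)² = 0.17131 kg m^2; centre at d = 0.796 m, so I = I_cm + Md² gives I = 0.17131 + (4.01)(0.796)² = 2.7121 kg m^2.
Thin ring: I_cm = (1/2)MR² = (1/2)(3.47)(0.505)² = 0.44247 kg m^2; centre at d = 0.155 m, so I = I_cm + Md² gives I = 0.44247 + (3.47)(0.155)² = 0.52584 kg m^2.
Solid cylinder: I_cm = (1/2)MR² = (1/2)(5.16)(0.491)² = 0.62199 kg m^2; centre at d = 0.052 m, so I = I_cm + Md² gives I = 0.62199 + (5.16)(0.052)² = 0.63594 kg m^2.
Total I = 2.7121 + 0.52584 + 0.63594 = 3.8739 kg m^2.

3.87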